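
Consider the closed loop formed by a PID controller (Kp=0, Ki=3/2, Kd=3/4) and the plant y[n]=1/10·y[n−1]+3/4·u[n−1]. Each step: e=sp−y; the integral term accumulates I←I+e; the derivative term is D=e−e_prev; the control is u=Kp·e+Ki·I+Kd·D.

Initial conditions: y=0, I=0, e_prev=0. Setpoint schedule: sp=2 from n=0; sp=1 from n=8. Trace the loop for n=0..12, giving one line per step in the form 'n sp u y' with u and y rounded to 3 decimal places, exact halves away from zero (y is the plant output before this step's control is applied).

0 2 4.500 0.000
1 2 -1.594 3.375
2 2 8.399 -0.858
3 2 -6.399 6.213
4 2 15.965 -4.178
5 2 -17.963 11.556
6 2 33.217 -12.317
7 2 -44.207 23.681
8 1 70.573 -30.787
9 1 -103.283 49.851
10 1 159.157 -72.477
11 1 -237.716 112.120
12 1 362.240 -167.075

(exact arithmetic carried between steps; '≈' marks a value shown rounded to 6 d.p. or computed from one; I and e_prev carry over from the previous line; the table rounds u and y to 3 d.p., halves away from zero)
n=0: y=0, sp=2, e=sp−y=2; I=2, D=e−e_prev=2; u=0·2+3/2·2+3/4·2=4.5; next y=1/10·0+3/4·4.5=3.375
n=1: y=3.375, sp=2, e=sp−y=-1.375; I=0.625, D=e−e_prev=-3.375; u=0·(-1.375)+3/2·0.625+3/4·(-3.375)=-1.59375; next y=1/10·3.375+3/4·(-1.59375)≈-0.857813
n=2: y≈-0.857813, sp=2, e=sp−y≈2.857813; I≈3.482813, D=e−e_prev≈4.232813; u=0·2.857813+3/2·3.482813+3/4·4.232813≈8.398828; next y=1/10·(-0.857813)+3/4·8.398828≈6.213340
n=3: y≈6.213340, sp=2, e=sp−y≈-4.213340; I≈-0.730527, D=e−e_prev≈-7.071152; u=0·(-4.213340)+3/2·(-0.730527)+3/4·(-7.071152)≈-6.399155; next y=1/10·6.213340+3/4·(-6.399155)≈-4.178032
n=4: y≈-4.178032, sp=2, e=sp−y≈6.178032; I≈5.447505, D=e−e_prev≈10.391372; u=0·6.178032+3/2·5.447505+3/4·10.391372≈15.964787; next y=1/10·(-4.178032)+3/4·15.964787≈11.555787
n=5: y≈11.555787, sp=2, e=sp−y≈-9.555787; I≈-4.108282, D=e−e_prev≈-15.733819; u=0·(-9.555787)+3/2·(-4.108282)+3/4·(-15.733819)≈-17.962787; next y=1/10·11.555787+3/4·(-17.962787)≈-12.316512
n=6: y≈-12.316512, sp=2, e=sp−y≈14.316512; I≈10.208230, D=e−e_prev≈23.872299; u=0·14.316512+3/2·10.208230+3/4·23.872299≈33.216569; next y=1/10·(-12.316512)+3/4·33.216569≈23.680776
n=7: y≈23.680776, sp=2, e=sp−y≈-21.680776; I≈-11.472546, D=e−e_prev≈-35.997287; u=0·(-21.680776)+3/2·(-11.472546)+3/4·(-35.997287)≈-44.206784; next y=1/10·23.680776+3/4·(-44.206784)≈-30.787010
n=8: y≈-30.787010, sp=1, e=sp−y≈31.787010; I≈20.314465, D=e−e_prev≈53.467786; u=0·31.787010+3/2·20.314465+3/4·53.467786≈70.572537; next y=1/10·(-30.787010)+3/4·70.572537≈49.850701
n=9: y≈49.850701, sp=1, e=sp−y≈-48.850701; I≈-28.536237, D=e−e_prev≈-80.637712; u=0·(-48.850701)+3/2·(-28.536237)+3/4·(-80.637712)≈-103.282639; next y=1/10·49.850701+3/4·(-103.282639)≈-72.476909
n=10: y≈-72.476909, sp=1, e=sp−y≈73.476909; I≈44.940672, D=e−e_prev≈122.327610; u=0·73.476909+3/2·44.940672+3/4·122.327610≈159.156716; next y=1/10·(-72.476909)+3/4·159.156716≈112.119846
n=11: y≈112.119846, sp=1, e=sp−y≈-111.119846; I≈-66.179174, D=e−e_prev≈-184.596755; u=0·(-111.119846)+3/2·(-66.179174)+3/4·(-184.596755)≈-237.716327; next y=1/10·112.119846+3/4·(-237.716327)≈-167.075261
n=12: y≈-167.075261, sp=1, e=sp−y≈168.075261; I≈101.896087, D=e−e_prev≈279.195107; u=0·168.075261+3/2·101.896087+3/4·279.195107≈362.240461; next y=1/10·(-167.075261)+3/4·362.240461≈254.972820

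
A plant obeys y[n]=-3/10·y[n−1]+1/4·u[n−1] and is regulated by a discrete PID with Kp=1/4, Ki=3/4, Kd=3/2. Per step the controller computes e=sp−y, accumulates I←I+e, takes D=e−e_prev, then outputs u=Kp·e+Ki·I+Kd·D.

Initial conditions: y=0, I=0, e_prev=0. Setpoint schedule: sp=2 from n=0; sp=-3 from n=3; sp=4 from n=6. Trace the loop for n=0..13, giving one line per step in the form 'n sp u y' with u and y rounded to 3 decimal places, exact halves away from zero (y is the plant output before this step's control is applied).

(exact arithmetic carried between steps; '≈' marks a value shown rounded to 6 d.p. or computed from one; I and e_prev carry over from the previous line; the table rounds u and y to 3 d.p., halves away from zero)
n=0: y=0, sp=2, e=sp−y=2; I=2, D=e−e_prev=2; u=1/4·2+3/4·2+3/2·2=5; next y=-3/10·0+1/4·5=1.25
n=1: y=1.25, sp=2, e=sp−y=0.75; I=2.75, D=e−e_prev=-1.25; u=1/4·0.75+3/4·2.75+3/2·(-1.25)=0.375; next y=-3/10·1.25+1/4·0.375=-0.28125
n=2: y=-0.28125, sp=2, e=sp−y=2.28125; I=5.03125, D=e−e_prev=1.53125; u=1/4·2.28125+3/4·5.03125+3/2·1.53125=6.640625; next y=-3/10·(-0.28125)+1/4·6.640625≈1.744531
n=3: y≈1.744531, sp=-3, e=sp−y≈-4.744531; I≈0.286719, D=e−e_prev≈-7.025781; u=1/4·(-4.744531)+3/4·0.286719+3/2·(-7.025781)≈-11.509766; next y=-3/10·1.744531+1/4·(-11.509766)≈-3.400801
n=4: y≈-3.400801, sp=-3, e=sp−y≈0.400801; I≈0.687520, D=e−e_prev≈5.145332; u=1/4·0.400801+3/4·0.687520+3/2·5.145332≈8.333838; next y=-3/10·(-3.400801)+1/4·8.333838≈3.103700
n=5: y≈3.103700, sp=-3, e=sp−y≈-6.103700; I≈-5.416180, D=e−e_prev≈-6.504500; u=1/4·(-6.103700)+3/4·(-5.416180)+3/2·(-6.504500)≈-15.344811; next y=-3/10·3.103700+1/4·(-15.344811)≈-4.767313
n=6: y≈-4.767313, sp=4, e=sp−y≈8.767313; I≈3.351132, D=e−e_prev≈14.871012; u=1/4·8.767313+3/4·3.351132+3/2·14.871012≈27.011696; next y=-3/10·(-4.767313)+1/4·27.011696≈8.183118
n=7: y≈8.183118, sp=4, e=sp−y≈-4.183118; I≈-0.831985, D=e−e_prev≈-12.950430; u=1/4·(-4.183118)+3/4·(-0.831985)+3/2·(-12.950430)≈-21.095414; next y=-3/10·8.183118+1/4·(-21.095414)≈-7.728789
n=8: y≈-7.728789, sp=4, e=sp−y≈11.728789; I≈10.896803, D=e−e_prev≈15.911907; u=1/4·11.728789+3/4·10.896803+3/2·15.911907≈34.972660; next y=-3/10·(-7.728789)+1/4·34.972660≈11.061802
n=9: y≈11.061802, sp=4, e=sp−y≈-7.061802; I≈3.835002, D=e−e_prev≈-18.790590; u=1/4·(-7.061802)+3/4·3.835002+3/2·(-18.790590)≈-27.075085; next y=-3/10·11.061802+1/4·(-27.075085)≈-10.087312
n=10: y≈-10.087312, sp=4, e=sp−y≈14.087312; I≈17.922314, D=e−e_prev≈21.149113; u=1/4·14.087312+3/4·17.922314+3/2·21.149113≈48.687233; next y=-3/10·(-10.087312)+1/4·48.687233≈15.198002
n=11: y≈15.198002, sp=4, e=sp−y≈-11.198002; I≈6.724312, D=e−e_prev≈-25.285313; u=1/4·(-11.198002)+3/4·6.724312+3/2·(-25.285313)≈-35.684237; next y=-3/10·15.198002+1/4·(-35.684237)≈-13.480460
n=12: y≈-13.480460, sp=4, e=sp−y≈17.480460; I≈24.204771, D=e−e_prev≈28.678461; u=1/4·17.480460+3/4·24.204771+3/2·28.678461≈65.541386; next y=-3/10·(-13.480460)+1/4·65.541386≈20.429484
n=13: y≈20.429484, sp=4, e=sp−y≈-16.429484; I≈7.775287, D=e−e_prev≈-33.909944; u=1/4·(-16.429484)+3/4·7.775287+3/2·(-33.909944)≈-49.140822; next y=-3/10·20.429484+1/4·(-49.140822)≈-18.414051

0 2 5.000 0.000
1 2 0.375 1.250
2 2 6.641 -0.281
3 -3 -11.510 1.745
4 -3 8.334 -3.401
5 -3 -15.345 3.104
6 4 27.012 -4.767
7 4 -21.095 8.183
8 4 34.973 -7.729
9 4 -27.075 11.062
10 4 48.687 -10.087
11 4 -35.684 15.198
12 4 65.541 -13.480
13 4 -49.141 20.429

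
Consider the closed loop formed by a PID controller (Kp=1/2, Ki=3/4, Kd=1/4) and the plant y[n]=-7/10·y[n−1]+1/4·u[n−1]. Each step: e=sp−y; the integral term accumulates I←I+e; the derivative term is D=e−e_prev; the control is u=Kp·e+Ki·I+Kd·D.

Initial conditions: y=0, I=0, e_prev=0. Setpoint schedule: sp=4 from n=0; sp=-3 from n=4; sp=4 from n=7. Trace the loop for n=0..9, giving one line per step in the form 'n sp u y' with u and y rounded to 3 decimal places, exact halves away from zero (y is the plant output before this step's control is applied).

(exact arithmetic carried between steps; '≈' marks a value shown rounded to 6 d.p. or computed from one; I and e_prev carry over from the previous line; the table rounds u and y to 3 d.p., halves away from zero)
n=0: y=0, sp=4, e=sp−y=4; I=4, D=e−e_prev=4; u=1/2·4+3/4·4+1/4·4=6; next y=-7/10·0+1/4·6=1.5
n=1: y=1.5, sp=4, e=sp−y=2.5; I=6.5, D=e−e_prev=-1.5; u=1/2·2.5+3/4·6.5+1/4·(-1.5)=5.75; next y=-7/10·1.5+1/4·5.75=0.3875
n=2: y=0.3875, sp=4, e=sp−y=3.6125; I=10.1125, D=e−e_prev=1.1125; u=1/2·3.6125+3/4·10.1125+1/4·1.1125=9.66875; next y=-7/10·0.3875+1/4·9.66875≈2.145938
n=3: y≈2.145938, sp=4, e=sp−y≈1.854063; I≈11.966563, D=e−e_prev≈-1.758438; u=1/2·1.854063+3/4·11.966563+1/4·(-1.758438)≈9.462344; next y=-7/10·2.145938+1/4·9.462344≈0.863430
n=4: y≈0.863430, sp=-3, e=sp−y≈-3.863430; I≈8.103133, D=e−e_prev≈-5.717492; u=1/2·(-3.863430)+3/4·8.103133+1/4·(-5.717492)≈2.716262; next y=-7/10·0.863430+1/4·2.716262≈0.074665
n=5: y≈0.074665, sp=-3, e=sp−y≈-3.074665; I≈5.028468, D=e−e_prev≈0.788765; u=1/2·(-3.074665)+3/4·5.028468+1/4·0.788765≈2.431210; next y=-7/10·0.074665+1/4·2.431210≈0.555537
n=6: y≈0.555537, sp=-3, e=sp−y≈-3.555537; I≈1.472931, D=e−e_prev≈-0.480873; u=1/2·(-3.555537)+3/4·1.472931+1/4·(-0.480873)≈-0.793289; next y=-7/10·0.555537+1/4·(-0.793289)≈-0.587198
n=7: y≈-0.587198, sp=4, e=sp−y≈4.587198; I≈6.060129, D=e−e_prev≈8.142735; u=1/2·4.587198+3/4·6.060129+1/4·8.142735≈8.874380; next y=-7/10·(-0.587198)+1/4·8.874380≈2.629634
n=8: y≈2.629634, sp=4, e=sp−y≈1.370366; I≈7.430495, D=e−e_prev≈-3.216832; u=1/2·1.370366+3/4·7.430495+1/4·(-3.216832)≈5.453847; next y=-7/10·2.629634+1/4·5.453847≈-0.477282
n=9: y≈-0.477282, sp=4, e=sp−y≈4.477282; I≈11.907777, D=e−e_prev≈3.106916; u=1/2·4.477282+3/4·11.907777+1/4·3.106916≈11.946203; next y=-7/10·(-0.477282)+1/4·11.946203≈3.320648

0 4 6.000 0.000
1 4 5.750 1.500
2 4 9.669 0.388
3 4 9.462 2.146
4 -3 2.716 0.863
5 -3 2.431 0.075
6 -3 -0.793 0.556
7 4 8.874 -0.587
8 4 5.454 2.630
9 4 11.946 -0.477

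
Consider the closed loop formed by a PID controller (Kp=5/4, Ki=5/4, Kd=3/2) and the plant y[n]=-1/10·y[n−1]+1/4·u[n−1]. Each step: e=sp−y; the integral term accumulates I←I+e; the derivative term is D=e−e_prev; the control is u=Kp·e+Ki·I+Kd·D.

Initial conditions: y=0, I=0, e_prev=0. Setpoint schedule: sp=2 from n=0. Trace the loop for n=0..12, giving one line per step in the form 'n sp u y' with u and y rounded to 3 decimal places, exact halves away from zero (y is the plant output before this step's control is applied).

(exact arithmetic carried between steps; '≈' marks a value shown rounded to 6 d.p. or computed from one; I and e_prev carry over from the previous line; the table rounds u and y to 3 d.p., halves away from zero)
n=0: y=0, sp=2, e=sp−y=2; I=2, D=e−e_prev=2; u=5/4·2+5/4·2+3/2·2=8; next y=-1/10·0+1/4·8=2
n=1: y=2, sp=2, e=sp−y=0; I=2, D=e−e_prev=-2; u=5/4·0+5/4·2+3/2·(-2)=-0.5; next y=-1/10·2+1/4·(-0.5)=-0.325
n=2: y=-0.325, sp=2, e=sp−y=2.325; I=4.325, D=e−e_prev=2.325; u=5/4·2.325+5/4·4.325+3/2·2.325=11.8; next y=-1/10·(-0.325)+1/4·11.8=2.9825
n=3: y=2.9825, sp=2, e=sp−y=-0.9825; I=3.3425, D=e−e_prev=-3.3075; u=5/4·(-0.9825)+5/4·3.3425+3/2·(-3.3075)=-2.01125; next y=-1/10·2.9825+1/4·(-2.01125)≈-0.801063
n=4: y≈-0.801063, sp=2, e=sp−y≈2.801063; I≈6.143563, D=e−e_prev≈3.783563; u=5/4·2.801063+5/4·6.143563+3/2·3.783563≈16.856125; next y=-1/10·(-0.801063)+1/4·16.856125≈4.294138
n=5: y≈4.294138, sp=2, e=sp−y≈-2.294138; I≈3.849425, D=e−e_prev≈-5.0952; u=5/4·(-2.294138)+5/4·3.849425+3/2·(-5.0952)≈-5.698691; next y=-1/10·4.294138+1/4·(-5.698691)≈-1.854086
n=6: y≈-1.854086, sp=2, e=sp−y≈3.854086; I≈7.703511, D=e−e_prev≈6.148224; u=5/4·3.854086+5/4·7.703511+3/2·6.148224≈23.669333; next y=-1/10·(-1.854086)+1/4·23.669333≈6.102742
n=7: y≈6.102742, sp=2, e=sp−y≈-4.102742; I≈3.600769, D=e−e_prev≈-7.956828; u=5/4·(-4.102742)+5/4·3.600769+3/2·(-7.956828)≈-12.562708; next y=-1/10·6.102742+1/4·(-12.562708)≈-3.750951
n=8: y≈-3.750951, sp=2, e=sp−y≈5.750951; I≈9.351721, D=e−e_prev≈9.853693; u=5/4·5.750951+5/4·9.351721+3/2·9.853693≈33.658880; next y=-1/10·(-3.750951)+1/4·33.658880≈8.789815
n=9: y≈8.789815, sp=2, e=sp−y≈-6.789815; I≈2.561906, D=e−e_prev≈-12.540766; u=5/4·(-6.789815)+5/4·2.561906+3/2·(-12.540766)≈-24.096036; next y=-1/10·8.789815+1/4·(-24.096036)≈-6.902990
n=10: y≈-6.902990, sp=2, e=sp−y≈8.902990; I≈11.464896, D=e−e_prev≈15.692806; u=5/4·8.902990+5/4·11.464896+3/2·15.692806≈48.999067; next y=-1/10·(-6.902990)+1/4·48.999067≈12.940066
n=11: y≈12.940066, sp=2, e=sp−y≈-10.940066; I≈0.524830, D=e−e_prev≈-19.843056; u=5/4·(-10.940066)+5/4·0.524830+3/2·(-19.843056)≈-42.783628; next y=-1/10·12.940066+1/4·(-42.783628)≈-11.989914
n=12: y≈-11.989914, sp=2, e=sp−y≈13.989914; I≈14.514744, D=e−e_prev≈24.929979; u=5/4·13.989914+5/4·14.514744+3/2·24.929979≈73.025791; next y=-1/10·(-11.989914)+1/4·73.025791≈19.455439

0 2 8.000 0.000
1 2 -0.500 2.000
2 2 11.800 -0.325
3 2 -2.011 2.983
4 2 16.856 -0.801
5 2 -5.699 4.294
6 2 23.669 -1.854
7 2 -12.563 6.103
8 2 33.659 -3.751
9 2 -24.096 8.790
10 2 48.999 -6.903
11 2 -42.784 12.940
12 2 73.026 -11.990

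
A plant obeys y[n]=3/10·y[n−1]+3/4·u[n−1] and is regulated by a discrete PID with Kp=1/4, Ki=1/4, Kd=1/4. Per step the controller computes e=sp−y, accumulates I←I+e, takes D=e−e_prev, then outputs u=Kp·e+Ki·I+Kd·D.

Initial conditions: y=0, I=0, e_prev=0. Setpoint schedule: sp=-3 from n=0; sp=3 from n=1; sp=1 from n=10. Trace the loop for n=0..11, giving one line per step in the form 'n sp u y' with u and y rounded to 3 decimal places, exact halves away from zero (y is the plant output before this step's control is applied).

0 -3 -2.250 0.000
1 3 3.516 -1.688
2 3 -0.098 2.130
3 3 2.248 0.566
4 3 1.498 1.855
5 3 2.238 1.680
6 3 2.147 2.182
7 3 2.415 2.265
8 3 2.450 2.491
9 3 2.563 2.585
10 1 1.106 2.698
11 1 2.004 1.639

(exact arithmetic carried between steps; '≈' marks a value shown rounded to 6 d.p. or computed from one; I and e_prev carry over from the previous line; the table rounds u and y to 3 d.p., halves away from zero)
n=0: y=0, sp=-3, e=sp−y=-3; I=-3, D=e−e_prev=-3; u=1/4·(-3)+1/4·(-3)+1/4·(-3)=-2.25; next y=3/10·0+3/4·(-2.25)=-1.6875
n=1: y=-1.6875, sp=3, e=sp−y=4.6875; I=1.6875, D=e−e_prev=7.6875; u=1/4·4.6875+1/4·1.6875+1/4·7.6875=3.515625; next y=3/10·(-1.6875)+3/4·3.515625≈2.130469
n=2: y≈2.130469, sp=3, e=sp−y≈0.869531; I≈2.557031, D=e−e_prev≈-3.817969; u=1/4·0.869531+1/4·2.557031+1/4·(-3.817969)≈-0.097852; next y=3/10·2.130469+3/4·(-0.097852)≈0.565752
n=3: y≈0.565752, sp=3, e=sp−y≈2.434248; I≈4.991279, D=e−e_prev≈1.564717; u=1/4·2.434248+1/4·4.991279+1/4·1.564717≈2.247561; next y=3/10·0.565752+3/4·2.247561≈1.855396
n=4: y≈1.855396, sp=3, e=sp−y≈1.144604; I≈6.135883, D=e−e_prev≈-1.289644; u=1/4·1.144604+1/4·6.135883+1/4·(-1.289644)≈1.497711; next y=3/10·1.855396+3/4·1.497711≈1.679902
n=5: y≈1.679902, sp=3, e=sp−y≈1.320098; I≈7.455981, D=e−e_prev≈0.175495; u=1/4·1.320098+1/4·7.455981+1/4·0.175495≈2.237893; next y=3/10·1.679902+3/4·2.237893≈2.182391
n=6: y≈2.182391, sp=3, e=sp−y≈0.817609; I≈8.273590, D=e−e_prev≈-0.502489; u=1/4·0.817609+1/4·8.273590+1/4·(-0.502489)≈2.147178; next y=3/10·2.182391+3/4·2.147178≈2.265101
n=7: y≈2.265101, sp=3, e=sp−y≈0.734899; I≈9.008490, D=e−e_prev≈-0.082710; u=1/4·0.734899+1/4·9.008490+1/4·(-0.082710)≈2.415170; next y=3/10·2.265101+3/4·2.415170≈2.490908
n=8: y≈2.490908, sp=3, e=sp−y≈0.509092; I≈9.517582, D=e−e_prev≈-0.225807; u=1/4·0.509092+1/4·9.517582+1/4·(-0.225807)≈2.450217; next y=3/10·2.490908+3/4·2.450217≈2.584935
n=9: y≈2.584935, sp=3, e=sp−y≈0.415065; I≈9.932647, D=e−e_prev≈-0.094027; u=1/4·0.415065+1/4·9.932647+1/4·(-0.094027)≈2.563421; next y=3/10·2.584935+3/4·2.563421≈2.698046
n=10: y≈2.698046, sp=1, e=sp−y≈-1.698046; I≈8.234601, D=e−e_prev≈-2.113111; u=1/4·(-1.698046)+1/4·8.234601+1/4·(-2.113111)≈1.105861; next y=3/10·2.698046+3/4·1.105861≈1.638810
n=11: y≈1.638810, sp=1, e=sp−y≈-0.638810; I≈7.595791, D=e−e_prev≈1.059237; u=1/4·(-0.638810)+1/4·7.595791+1/4·1.059237≈2.004055; next y=3/10·1.638810+3/4·2.004055≈1.994684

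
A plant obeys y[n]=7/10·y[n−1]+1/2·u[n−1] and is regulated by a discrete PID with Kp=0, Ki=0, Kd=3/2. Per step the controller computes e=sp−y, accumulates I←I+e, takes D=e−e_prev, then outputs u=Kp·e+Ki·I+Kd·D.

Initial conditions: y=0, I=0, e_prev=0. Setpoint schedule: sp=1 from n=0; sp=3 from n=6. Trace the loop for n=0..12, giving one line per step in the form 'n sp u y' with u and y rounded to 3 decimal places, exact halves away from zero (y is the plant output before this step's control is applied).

0 1 1.500 0.000
1 1 -1.125 0.750
2 1 1.181 -0.038
3 1 -0.903 0.564
4 1 0.931 -0.056
5 1 -0.724 0.426
6 3 3.734 -0.064
7 3 -2.829 1.823
8 3 2.942 -0.139
9 3 -2.269 1.374
10 3 2.320 -0.173
11 3 -1.818 1.039
12 3 1.831 -0.182

(exact arithmetic carried between steps; '≈' marks a value shown rounded to 6 d.p. or computed from one; I and e_prev carry over from the previous line; the table rounds u and y to 3 d.p., halves away from zero)
n=0: y=0, sp=1, e=sp−y=1; I=1, D=e−e_prev=1; u=0·1+0·1+3/2·1=1.5; next y=7/10·0+1/2·1.5=0.75
n=1: y=0.75, sp=1, e=sp−y=0.25; I=1.25, D=e−e_prev=-0.75; u=0·0.25+0·1.25+3/2·(-0.75)=-1.125; next y=7/10·0.75+1/2·(-1.125)=-0.0375
n=2: y=-0.0375, sp=1, e=sp−y=1.0375; I=2.2875, D=e−e_prev=0.7875; u=0·1.0375+0·2.2875+3/2·0.7875=1.18125; next y=7/10·(-0.0375)+1/2·1.18125=0.564375
n=3: y=0.564375, sp=1, e=sp−y=0.435625; I=2.723125, D=e−e_prev=-0.601875; u=0·0.435625+0·2.723125+3/2·(-0.601875)≈-0.902813; next y=7/10·0.564375+1/2·(-0.902813)≈-0.056344
n=4: y≈-0.056344, sp=1, e=sp−y≈1.056344; I≈3.779469, D=e−e_prev≈0.620719; u=0·1.056344+0·3.779469+3/2·0.620719≈0.931078; next y=7/10·(-0.056344)+1/2·0.931078≈0.426098
n=5: y≈0.426098, sp=1, e=sp−y≈0.573902; I≈4.353370, D=e−e_prev≈-0.482442; u=0·0.573902+0·4.353370+3/2·(-0.482442)≈-0.723663; next y=7/10·0.426098+1/2·(-0.723663)≈-0.063563
n=6: y≈-0.063563, sp=3, e=sp−y≈3.063563; I≈7.416933, D=e−e_prev≈2.489661; u=0·3.063563+0·7.416933+3/2·2.489661≈3.734492; next y=7/10·(-0.063563)+1/2·3.734492≈1.822752
n=7: y≈1.822752, sp=3, e=sp−y≈1.177248; I≈8.594181, D=e−e_prev≈-1.886315; u=0·1.177248+0·8.594181+3/2·(-1.886315)≈-2.829472; next y=7/10·1.822752+1/2·(-2.829472)≈-0.138810
n=8: y≈-0.138810, sp=3, e=sp−y≈3.138810; I≈11.732991, D=e−e_prev≈1.961562; u=0·3.138810+0·11.732991+3/2·1.961562≈2.942342; next y=7/10·(-0.138810)+1/2·2.942342≈1.374004
n=9: y≈1.374004, sp=3, e=sp−y≈1.625996; I≈13.358986, D=e−e_prev≈-1.512814; u=0·1.625996+0·13.358986+3/2·(-1.512814)≈-2.269221; next y=7/10·1.374004+1/2·(-2.269221)≈-0.172807
n=10: y≈-0.172807, sp=3, e=sp−y≈3.172807; I≈16.531794, D=e−e_prev≈1.546812; u=0·3.172807+0·16.531794+3/2·1.546812≈2.320218; next y=7/10·(-0.172807)+1/2·2.320218≈1.039144
n=11: y≈1.039144, sp=3, e=sp−y≈1.960856; I≈18.492650, D=e−e_prev≈-1.211951; u=0·1.960856+0·18.492650+3/2·(-1.211951)≈-1.817927; next y=7/10·1.039144+1/2·(-1.817927)≈-0.181563
n=12: y≈-0.181563, sp=3, e=sp−y≈3.181563; I≈21.674213, D=e−e_prev≈1.220706; u=0·3.181563+0·21.674213+3/2·1.220706≈1.831060; next y=7/10·(-0.181563)+1/2·1.831060≈0.788436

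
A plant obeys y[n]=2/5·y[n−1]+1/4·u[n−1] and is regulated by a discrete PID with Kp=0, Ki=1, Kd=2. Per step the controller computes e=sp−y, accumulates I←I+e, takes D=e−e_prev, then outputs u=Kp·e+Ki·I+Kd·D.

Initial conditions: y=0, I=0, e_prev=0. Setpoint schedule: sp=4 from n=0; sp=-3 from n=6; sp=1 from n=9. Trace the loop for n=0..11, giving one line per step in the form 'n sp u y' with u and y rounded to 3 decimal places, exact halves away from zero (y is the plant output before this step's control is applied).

0 4 12.000 0.000
1 4 -1.000 3.000
2 4 12.150 0.950
3 4 3.698 3.418
4 4 12.593 2.291
5 4 6.729 4.065
6 -3 -8.519 3.308
7 -3 10.004 -0.806
8 -3 -9.373 2.178
9 1 14.369 -1.472
10 1 -11.886 3.003
11 1 9.382 -1.770

(exact arithmetic carried between steps; '≈' marks a value shown rounded to 6 d.p. or computed from one; I and e_prev carry over from the previous line; the table rounds u and y to 3 d.p., halves away from zero)
n=0: y=0, sp=4, e=sp−y=4; I=4, D=e−e_prev=4; u=0·4+1·4+2·4=12; next y=2/5·0+1/4·12=3
n=1: y=3, sp=4, e=sp−y=1; I=5, D=e−e_prev=-3; u=0·1+1·5+2·(-3)=-1; next y=2/5·3+1/4·(-1)=0.95
n=2: y=0.95, sp=4, e=sp−y=3.05; I=8.05, D=e−e_prev=2.05; u=0·3.05+1·8.05+2·2.05=12.15; next y=2/5·0.95+1/4·12.15=3.4175
n=3: y=3.4175, sp=4, e=sp−y=0.5825; I=8.6325, D=e−e_prev=-2.4675; u=0·0.5825+1·8.6325+2·(-2.4675)=3.6975; next y=2/5·3.4175+1/4·3.6975=2.291375
n=4: y=2.291375, sp=4, e=sp−y=1.708625; I=10.341125, D=e−e_prev=1.126125; u=0·1.708625+1·10.341125+2·1.126125=12.593375; next y=2/5·2.291375+1/4·12.593375≈4.064894
n=5: y≈4.064894, sp=4, e=sp−y≈-0.064894; I≈10.276231, D=e−e_prev≈-1.773519; u=0·(-0.064894)+1·10.276231+2·(-1.773519)≈6.729194; next y=2/5·4.064894+1/4·6.729194≈3.308256
n=6: y≈3.308256, sp=-3, e=sp−y≈-6.308256; I≈3.967975, D=e−e_prev≈-6.243362; u=0·(-6.308256)+1·3.967975+2·(-6.243362)≈-8.518749; next y=2/5·3.308256+1/4·(-8.518749)≈-0.806385
n=7: y≈-0.806385, sp=-3, e=sp−y≈-2.193615; I≈1.774360, D=e−e_prev≈4.114641; u=0·(-2.193615)+1·1.774360+2·4.114641≈10.003642; next y=2/5·(-0.806385)+1/4·10.003642≈2.178357
n=8: y≈2.178357, sp=-3, e=sp−y≈-5.178357; I≈-3.403996, D=e−e_prev≈-2.984741; u=0·(-5.178357)+1·(-3.403996)+2·(-2.984741)≈-9.373479; next y=2/5·2.178357+1/4·(-9.373479)≈-1.472027
n=9: y≈-1.472027, sp=1, e=sp−y≈2.472027; I≈-0.931969, D=e−e_prev≈7.650384; u=0·2.472027+1·(-0.931969)+2·7.650384≈14.368798; next y=2/5·(-1.472027)+1/4·14.368798≈3.003389
n=10: y≈3.003389, sp=1, e=sp−y≈-2.003389; I≈-2.935358, D=e−e_prev≈-4.475416; u=0·(-2.003389)+1·(-2.935358)+2·(-4.475416)≈-11.886190; next y=2/5·3.003389+1/4·(-11.886190)≈-1.770192
n=11: y≈-1.770192, sp=1, e=sp−y≈2.770192; I≈-0.165166, D=e−e_prev≈4.773581; u=0·2.770192+1·(-0.165166)+2·4.773581≈9.381995; next y=2/5·(-1.770192)+1/4·9.381995≈1.637422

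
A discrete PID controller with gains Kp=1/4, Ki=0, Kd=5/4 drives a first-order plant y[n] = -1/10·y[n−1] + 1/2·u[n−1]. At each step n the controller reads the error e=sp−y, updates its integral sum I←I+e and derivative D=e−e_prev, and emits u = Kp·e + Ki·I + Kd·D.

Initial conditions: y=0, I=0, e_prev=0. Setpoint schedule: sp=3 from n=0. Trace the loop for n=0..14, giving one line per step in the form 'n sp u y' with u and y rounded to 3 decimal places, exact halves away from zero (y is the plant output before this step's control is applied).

(exact arithmetic carried between steps; '≈' marks a value shown rounded to 6 d.p. or computed from one; I and e_prev carry over from the previous line; the table rounds u and y to 3 d.p., halves away from zero)
n=0: y=0, sp=3, e=sp−y=3; I=3, D=e−e_prev=3; u=1/4·3+0·3+5/4·3=4.5; next y=-1/10·0+1/2·4.5=2.25
n=1: y=2.25, sp=3, e=sp−y=0.75; I=3.75, D=e−e_prev=-2.25; u=1/4·0.75+0·3.75+5/4·(-2.25)=-2.625; next y=-1/10·2.25+1/2·(-2.625)=-1.5375
n=2: y=-1.5375, sp=3, e=sp−y=4.5375; I=8.2875, D=e−e_prev=3.7875; u=1/4·4.5375+0·8.2875+5/4·3.7875=5.86875; next y=-1/10·(-1.5375)+1/2·5.86875=3.088125
n=3: y=3.088125, sp=3, e=sp−y=-0.088125; I=8.199375, D=e−e_prev=-4.625625; u=1/4·(-0.088125)+0·8.199375+5/4·(-4.625625)≈-5.804063; next y=-1/10·3.088125+1/2·(-5.804063)≈-3.210844
n=4: y≈-3.210844, sp=3, e=sp−y≈6.210844; I≈14.410219, D=e−e_prev≈6.298969; u=1/4·6.210844+0·14.410219+5/4·6.298969≈9.426422; next y=-1/10·(-3.210844)+1/2·9.426422≈5.034295
n=5: y≈5.034295, sp=3, e=sp−y≈-2.034295; I≈12.375923, D=e−e_prev≈-8.245139; u=1/4·(-2.034295)+0·12.375923+5/4·(-8.245139)≈-10.814998; next y=-1/10·5.034295+1/2·(-10.814998)≈-5.910928
n=6: y≈-5.910928, sp=3, e=sp−y≈8.910928; I≈21.286852, D=e−e_prev≈10.945224; u=1/4·8.910928+0·21.286852+5/4·10.945224≈15.909262; next y=-1/10·(-5.910928)+1/2·15.909262≈8.545724
n=7: y≈8.545724, sp=3, e=sp−y≈-5.545724; I≈15.741128, D=e−e_prev≈-14.456652; u=1/4·(-5.545724)+0·15.741128+5/4·(-14.456652)≈-19.457246; next y=-1/10·8.545724+1/2·(-19.457246)≈-10.583195
n=8: y≈-10.583195, sp=3, e=sp−y≈13.583195; I≈29.324323, D=e−e_prev≈19.128919; u=1/4·13.583195+0·29.324323+5/4·19.128919≈27.306948; next y=-1/10·(-10.583195)+1/2·27.306948≈14.711793
n=9: y≈14.711793, sp=3, e=sp−y≈-11.711793; I≈17.612530, D=e−e_prev≈-25.294989; u=1/4·(-11.711793)+0·17.612530+5/4·(-25.294989)≈-34.546684; next y=-1/10·14.711793+1/2·(-34.546684)≈-18.744521
n=10: y≈-18.744521, sp=3, e=sp−y≈21.744521; I≈39.357052, D=e−e_prev≈33.456315; u=1/4·21.744521+0·39.357052+5/4·33.456315≈47.256524; next y=-1/10·(-18.744521)+1/2·47.256524≈25.502714
n=11: y≈25.502714, sp=3, e=sp−y≈-22.502714; I≈16.854338, D=e−e_prev≈-44.247235; u=1/4·(-22.502714)+0·16.854338+5/4·(-44.247235)≈-60.934723; next y=-1/10·25.502714+1/2·(-60.934723)≈-33.017633
n=12: y≈-33.017633, sp=3, e=sp−y≈36.017633; I≈52.871970, D=e−e_prev≈58.520347; u=1/4·36.017633+0·52.871970+5/4·58.520347≈82.154842; next y=-1/10·(-33.017633)+1/2·82.154842≈44.379184
n=13: y≈44.379184, sp=3, e=sp−y≈-41.379184; I≈11.492786, D=e−e_prev≈-77.396817; u=1/4·(-41.379184)+0·11.492786+5/4·(-77.396817)≈-107.090817; next y=-1/10·44.379184+1/2·(-107.090817)≈-57.983327
n=14: y≈-57.983327, sp=3, e=sp−y≈60.983327; I≈72.476113, D=e−e_prev≈102.362511; u=1/4·60.983327+0·72.476113+5/4·102.362511≈143.198971; next y=-1/10·(-57.983327)+1/2·143.198971≈77.397818

0 3 4.500 0.000
1 3 -2.625 2.250
2 3 5.869 -1.538
3 3 -5.804 3.088
4 3 9.426 -3.211
5 3 -10.815 5.034
6 3 15.909 -5.911
7 3 -19.457 8.546
8 3 27.307 -10.583
9 3 -34.547 14.712
10 3 47.257 -18.745
11 3 -60.935 25.503
12 3 82.155 -33.018
13 3 -107.091 44.379
14 3 143.199 -57.983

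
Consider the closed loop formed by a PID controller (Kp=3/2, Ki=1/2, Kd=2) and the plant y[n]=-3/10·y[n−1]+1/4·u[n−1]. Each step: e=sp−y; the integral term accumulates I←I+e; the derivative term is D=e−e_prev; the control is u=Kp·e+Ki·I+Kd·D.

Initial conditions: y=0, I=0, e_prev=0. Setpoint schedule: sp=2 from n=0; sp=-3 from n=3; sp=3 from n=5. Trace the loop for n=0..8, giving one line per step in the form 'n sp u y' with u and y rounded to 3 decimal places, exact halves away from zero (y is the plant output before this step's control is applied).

(exact arithmetic carried between steps; '≈' marks a value shown rounded to 6 d.p. or computed from one; I and e_prev carry over from the previous line; the table rounds u and y to 3 d.p., halves away from zero)
n=0: y=0, sp=2, e=sp−y=2; I=2, D=e−e_prev=2; u=3/2·2+1/2·2+2·2=8; next y=-3/10·0+1/4·8=2
n=1: y=2, sp=2, e=sp−y=0; I=2, D=e−e_prev=-2; u=3/2·0+1/2·2+2·(-2)=-3; next y=-3/10·2+1/4·(-3)=-1.35
n=2: y=-1.35, sp=2, e=sp−y=3.35; I=5.35, D=e−e_prev=3.35; u=3/2·3.35+1/2·5.35+2·3.35=14.4; next y=-3/10·(-1.35)+1/4·14.4=4.005
n=3: y=4.005, sp=-3, e=sp−y=-7.005; I=-1.655, D=e−e_prev=-10.355; u=3/2·(-7.005)+1/2·(-1.655)+2·(-10.355)=-32.045; next y=-3/10·4.005+1/4·(-32.045)=-9.21275
n=4: y=-9.21275, sp=-3, e=sp−y=6.21275; I=4.55775, D=e−e_prev=13.21775; u=3/2·6.21275+1/2·4.55775+2·13.21775=38.0335; next y=-3/10·(-9.21275)+1/4·38.0335=12.2722
n=5: y=12.2722, sp=3, e=sp−y=-9.2722; I=-4.71445, D=e−e_prev=-15.48495; u=3/2·(-9.2722)+1/2·(-4.71445)+2·(-15.48495)=-47.235425; next y=-3/10·12.2722+1/4·(-47.235425)≈-15.490516
n=6: y≈-15.490516, sp=3, e=sp−y≈18.490516; I≈13.776066, D=e−e_prev≈27.762716; u=3/2·18.490516+1/2·13.776066+2·27.762716≈90.14924; next y=-3/10·(-15.490516)+1/4·90.14924≈27.184465
n=7: y≈27.184465, sp=3, e=sp−y≈-24.184465; I≈-10.408399, D=e−e_prev≈-42.674981; u=3/2·(-24.184465)+1/2·(-10.408399)+2·(-42.674981)≈-126.830859; next y=-3/10·27.184465+1/4·(-126.830859)≈-39.863054
n=8: y≈-39.863054, sp=3, e=sp−y≈42.863054; I≈32.454656, D=e−e_prev≈67.047519; u=3/2·42.863054+1/2·32.454656+2·67.047519≈214.616947; next y=-3/10·(-39.863054)+1/4·214.616947≈65.613153

0 2 8.000 0.000
1 2 -3.000 2.000
2 2 14.400 -1.350
3 -3 -32.045 4.005
4 -3 38.034 -9.213
5 3 -47.235 12.272
6 3 90.149 -15.491
7 3 -126.831 27.184
8 3 214.617 -39.863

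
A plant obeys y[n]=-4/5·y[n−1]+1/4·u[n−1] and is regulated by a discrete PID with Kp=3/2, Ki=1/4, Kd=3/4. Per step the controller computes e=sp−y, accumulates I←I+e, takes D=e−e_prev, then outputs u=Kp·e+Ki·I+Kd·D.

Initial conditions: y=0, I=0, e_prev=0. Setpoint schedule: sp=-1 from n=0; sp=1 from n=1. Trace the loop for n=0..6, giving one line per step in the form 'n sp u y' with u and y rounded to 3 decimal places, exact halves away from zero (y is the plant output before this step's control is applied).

0 -1 -2.500 0.000
1 1 4.563 -0.625
2 1 -2.664 1.641
3 1 7.923 -1.979
4 1 -7.902 3.564
5 1 16.588 -4.826
6 1 -20.334 8.008

(exact arithmetic carried between steps; '≈' marks a value shown rounded to 6 d.p. or computed from one; I and e_prev carry over from the previous line; the table rounds u and y to 3 d.p., halves away from zero)
n=0: y=0, sp=-1, e=sp−y=-1; I=-1, D=e−e_prev=-1; u=3/2·(-1)+1/4·(-1)+3/4·(-1)=-2.5; next y=-4/5·0+1/4·(-2.5)=-0.625
n=1: y=-0.625, sp=1, e=sp−y=1.625; I=0.625, D=e−e_prev=2.625; u=3/2·1.625+1/4·0.625+3/4·2.625=4.5625; next y=-4/5·(-0.625)+1/4·4.5625=1.640625
n=2: y=1.640625, sp=1, e=sp−y=-0.640625; I=-0.015625, D=e−e_prev=-2.265625; u=3/2·(-0.640625)+1/4·(-0.015625)+3/4·(-2.265625)≈-2.664063; next y=-4/5·1.640625+1/4·(-2.664063)≈-1.978516
n=3: y≈-1.978516, sp=1, e=sp−y≈2.978516; I≈2.962891, D=e−e_prev≈3.619141; u=3/2·2.978516+1/4·2.962891+3/4·3.619141≈7.922852; next y=-4/5·(-1.978516)+1/4·7.922852≈3.563525
n=4: y≈3.563525, sp=1, e=sp−y≈-2.563525; I≈0.399365, D=e−e_prev≈-5.542041; u=3/2·(-2.563525)+1/4·0.399365+3/4·(-5.542041)≈-7.901978; next y=-4/5·3.563525+1/4·(-7.901978)≈-4.826315
n=5: y≈-4.826315, sp=1, e=sp−y≈5.826315; I≈6.225680, D=e−e_prev≈8.389840; u=3/2·5.826315+1/4·6.225680+3/4·8.389840≈16.588272; next y=-4/5·(-4.826315)+1/4·16.588272≈8.008120
n=6: y≈8.008120, sp=1, e=sp−y≈-7.008120; I≈-0.782440, D=e−e_prev≈-12.834434; u=3/2·(-7.008120)+1/4·(-0.782440)+3/4·(-12.834434)≈-20.333615; next y=-4/5·8.008120+1/4·(-20.333615)≈-11.489900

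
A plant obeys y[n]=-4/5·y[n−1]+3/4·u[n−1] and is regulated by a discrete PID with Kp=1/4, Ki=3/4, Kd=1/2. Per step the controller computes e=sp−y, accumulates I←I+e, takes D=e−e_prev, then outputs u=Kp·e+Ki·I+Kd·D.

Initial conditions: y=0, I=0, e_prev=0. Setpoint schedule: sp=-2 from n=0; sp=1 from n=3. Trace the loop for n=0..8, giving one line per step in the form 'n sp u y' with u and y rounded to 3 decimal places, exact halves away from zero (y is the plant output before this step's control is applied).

(exact arithmetic carried between steps; '≈' marks a value shown rounded to 6 d.p. or computed from one; I and e_prev carry over from the previous line; the table rounds u and y to 3 d.p., halves away from zero)
n=0: y=0, sp=-2, e=sp−y=-2; I=-2, D=e−e_prev=-2; u=1/4·(-2)+3/4·(-2)+1/2·(-2)=-3; next y=-4/5·0+3/4·(-3)=-2.25
n=1: y=-2.25, sp=-2, e=sp−y=0.25; I=-1.75, D=e−e_prev=2.25; u=1/4·0.25+3/4·(-1.75)+1/2·2.25=-0.125; next y=-4/5·(-2.25)+3/4·(-0.125)=1.70625
n=2: y=1.70625, sp=-2, e=sp−y=-3.70625; I=-5.45625, D=e−e_prev=-3.95625; u=1/4·(-3.70625)+3/4·(-5.45625)+1/2·(-3.95625)=-6.996875; next y=-4/5·1.70625+3/4·(-6.996875)≈-6.612656
n=3: y≈-6.612656, sp=1, e=sp−y≈7.612656; I≈2.156406, D=e−e_prev≈11.318906; u=1/4·7.612656+3/4·2.156406+1/2·11.318906≈9.179922; next y=-4/5·(-6.612656)+3/4·9.179922≈12.175066
n=4: y≈12.175066, sp=1, e=sp−y≈-11.175066; I≈-9.018660, D=e−e_prev≈-18.787723; u=1/4·(-11.175066)+3/4·(-9.018660)+1/2·(-18.787723)≈-18.951623; next y=-4/5·12.175066+3/4·(-18.951623)≈-23.953770
n=5: y≈-23.953770, sp=1, e=sp−y≈24.953770; I≈15.935110, D=e−e_prev≈36.128837; u=1/4·24.953770+3/4·15.935110+1/2·36.128837≈36.254194; next y=-4/5·(-23.953770)+3/4·36.254194≈46.353662
n=6: y≈46.353662, sp=1, e=sp−y≈-45.353662; I≈-29.418551, D=e−e_prev≈-70.307432; u=1/4·(-45.353662)+3/4·(-29.418551)+1/2·(-70.307432)≈-68.556045; next y=-4/5·46.353662+3/4·(-68.556045)≈-88.499963
n=7: y≈-88.499963, sp=1, e=sp−y≈89.499963; I≈60.081412, D=e−e_prev≈134.853625; u=1/4·89.499963+3/4·60.081412+1/2·134.853625≈134.862862; next y=-4/5·(-88.499963)+3/4·134.862862≈171.947117
n=8: y≈171.947117, sp=1, e=sp−y≈-170.947117; I≈-110.865705, D=e−e_prev≈-260.447080; u=1/4·(-170.947117)+3/4·(-110.865705)+1/2·(-260.447080)≈-256.109598; next y=-4/5·171.947117+3/4·(-256.109598)≈-329.639892

0 -2 -3.000 0.000
1 -2 -0.125 -2.250
2 -2 -6.997 1.706
3 1 9.180 -6.613
4 1 -18.952 12.175
5 1 36.254 -23.954
6 1 -68.556 46.354
7 1 134.863 -88.500
8 1 -256.110 171.947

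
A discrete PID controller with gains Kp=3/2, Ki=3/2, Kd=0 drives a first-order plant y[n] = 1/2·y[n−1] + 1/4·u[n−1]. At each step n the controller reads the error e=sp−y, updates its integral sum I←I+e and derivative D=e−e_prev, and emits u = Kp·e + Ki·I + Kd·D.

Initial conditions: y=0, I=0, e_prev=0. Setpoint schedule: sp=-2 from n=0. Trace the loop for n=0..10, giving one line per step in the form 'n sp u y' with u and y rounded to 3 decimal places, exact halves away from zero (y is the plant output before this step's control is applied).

(exact arithmetic carried between steps; '≈' marks a value shown rounded to 6 d.p. or computed from one; I and e_prev carry over from the previous line; the table rounds u and y to 3 d.p., halves away from zero)
n=0: y=0, sp=-2, e=sp−y=-2; I=-2, D=e−e_prev=-2; u=3/2·(-2)+3/2·(-2)+0·(-2)=-6; next y=1/2·0+1/4·(-6)=-1.5
n=1: y=-1.5, sp=-2, e=sp−y=-0.5; I=-2.5, D=e−e_prev=1.5; u=3/2·(-0.5)+3/2·(-2.5)+0·1.5=-4.5; next y=1/2·(-1.5)+1/4·(-4.5)=-1.875
n=2: y=-1.875, sp=-2, e=sp−y=-0.125; I=-2.625, D=e−e_prev=0.375; u=3/2·(-0.125)+3/2·(-2.625)+0·0.375=-4.125; next y=1/2·(-1.875)+1/4·(-4.125)=-1.96875
n=3: y=-1.96875, sp=-2, e=sp−y=-0.03125; I=-2.65625, D=e−e_prev=0.09375; u=3/2·(-0.03125)+3/2·(-2.65625)+0·0.09375=-4.03125; next y=1/2·(-1.96875)+1/4·(-4.03125)≈-1.992188
n=4: y≈-1.992188, sp=-2, e=sp−y≈-0.007813; I≈-2.664063, D=e−e_prev≈0.023438; u=3/2·(-0.007813)+3/2·(-2.664063)+0·0.023438≈-4.007813; next y=1/2·(-1.992188)+1/4·(-4.007813)≈-1.998047
n=5: y≈-1.998047, sp=-2, e=sp−y≈-0.001953; I≈-2.666016, D=e−e_prev≈0.005859; u=3/2·(-0.001953)+3/2·(-2.666016)+0·0.005859≈-4.001953; next y=1/2·(-1.998047)+1/4·(-4.001953)≈-1.999512
n=6: y≈-1.999512, sp=-2, e=sp−y≈-0.000488; I≈-2.666504, D=e−e_prev≈0.001465; u=3/2·(-0.000488)+3/2·(-2.666504)+0·0.001465≈-4.000488; next y=1/2·(-1.999512)+1/4·(-4.000488)≈-1.999878
n=7: y≈-1.999878, sp=-2, e=sp−y≈-0.000122; I≈-2.666626, D=e−e_prev≈0.000366; u=3/2·(-0.000122)+3/2·(-2.666626)+0·0.000366≈-4.000122; next y=1/2·(-1.999878)+1/4·(-4.000122)≈-1.999969
n=8: y≈-1.999969, sp=-2, e=sp−y≈-0.000031; I≈-2.666656, D=e−e_prev≈0.000092; u=3/2·(-0.000031)+3/2·(-2.666656)+0·0.000092≈-4.000031; next y=1/2·(-1.999969)+1/4·(-4.000031)≈-1.999992
n=9: y≈-1.999992, sp=-2, e=sp−y≈-0.000008; I≈-2.666664, D=e−e_prev≈0.000023; u=3/2·(-0.000008)+3/2·(-2.666664)+0·0.000023≈-4.000008; next y=1/2·(-1.999992)+1/4·(-4.000008)≈-1.999998
n=10: y≈-1.999998, sp=-2, e=sp−y≈-0.000002; I≈-2.666666, D=e−e_prev≈0.000006; u=3/2·(-0.000002)+3/2·(-2.666666)+0·0.000006≈-4.000002; next y=1/2·(-1.999998)+1/4·(-4.000002)≈-2.000000

0 -2 -6.000 0.000
1 -2 -4.500 -1.500
2 -2 -4.125 -1.875
3 -2 -4.031 -1.969
4 -2 -4.008 -1.992
5 -2 -4.002 -1.998
6 -2 -4.000 -2.000
7 -2 -4.000 -2.000
8 -2 -4.000 -2.000
9 -2 -4.000 -2.000
10 -2 -4.000 -2.000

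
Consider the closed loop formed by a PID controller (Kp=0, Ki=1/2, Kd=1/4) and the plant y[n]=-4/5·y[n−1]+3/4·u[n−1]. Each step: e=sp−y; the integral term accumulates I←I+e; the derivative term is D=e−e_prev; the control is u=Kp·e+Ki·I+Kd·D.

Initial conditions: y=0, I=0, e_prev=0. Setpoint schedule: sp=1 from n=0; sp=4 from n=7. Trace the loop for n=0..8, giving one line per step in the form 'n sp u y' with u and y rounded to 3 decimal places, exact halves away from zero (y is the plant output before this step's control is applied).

(exact arithmetic carried between steps; '≈' marks a value shown rounded to 6 d.p. or computed from one; I and e_prev carry over from the previous line; the table rounds u and y to 3 d.p., halves away from zero)
n=0: y=0, sp=1, e=sp−y=1; I=1, D=e−e_prev=1; u=0·1+1/2·1+1/4·1=0.75; next y=-4/5·0+3/4·0.75=0.5625
n=1: y=0.5625, sp=1, e=sp−y=0.4375; I=1.4375, D=e−e_prev=-0.5625; u=0·0.4375+1/2·1.4375+1/4·(-0.5625)=0.578125; next y=-4/5·0.5625+3/4·0.578125≈-0.016406
n=2: y≈-0.016406, sp=1, e=sp−y≈1.016406; I≈2.453906, D=e−e_prev≈0.578906; u=0·1.016406+1/2·2.453906+1/4·0.578906≈1.371680; next y=-4/5·(-0.016406)+3/4·1.371680≈1.041885
n=3: y≈1.041885, sp=1, e=sp−y≈-0.041885; I≈2.412021, D=e−e_prev≈-1.058291; u=0·(-0.041885)+1/2·2.412021+1/4·(-1.058291)≈0.941438; next y=-4/5·1.041885+3/4·0.941438≈-0.127429
n=4: y≈-0.127429, sp=1, e=sp−y≈1.127429; I≈3.539451, D=e−e_prev≈1.169314; u=0·1.127429+1/2·3.539451+1/4·1.169314≈2.062054; next y=-4/5·(-0.127429)+3/4·2.062054≈1.648484
n=5: y≈1.648484, sp=1, e=sp−y≈-0.648484; I≈2.890967, D=e−e_prev≈-1.775913; u=0·(-0.648484)+1/2·2.890967+1/4·(-1.775913)≈1.001505; next y=-4/5·1.648484+3/4·1.001505≈-0.567658
n=6: y≈-0.567658, sp=1, e=sp−y≈1.567658; I≈4.458625, D=e−e_prev≈2.216142; u=0·1.567658+1/2·4.458625+1/4·2.216142≈2.783348; next y=-4/5·(-0.567658)+3/4·2.783348≈2.541638
n=7: y≈2.541638, sp=4, e=sp−y≈1.458362; I≈5.916987, D=e−e_prev≈-0.109296; u=0·1.458362+1/2·5.916987+1/4·(-0.109296)≈2.931170; next y=-4/5·2.541638+3/4·2.931170≈0.165067
n=8: y≈0.165067, sp=4, e=sp−y≈3.834933; I≈9.751920, D=e−e_prev≈2.376571; u=0·3.834933+1/2·9.751920+1/4·2.376571≈5.470103; next y=-4/5·0.165067+3/4·5.470103≈3.970523

0 1 0.750 0.000
1 1 0.578 0.563
2 1 1.372 -0.016
3 1 0.941 1.042
4 1 2.062 -0.127
5 1 1.002 1.648
6 1 2.783 -0.568
7 4 2.931 2.542
8 4 5.470 0.165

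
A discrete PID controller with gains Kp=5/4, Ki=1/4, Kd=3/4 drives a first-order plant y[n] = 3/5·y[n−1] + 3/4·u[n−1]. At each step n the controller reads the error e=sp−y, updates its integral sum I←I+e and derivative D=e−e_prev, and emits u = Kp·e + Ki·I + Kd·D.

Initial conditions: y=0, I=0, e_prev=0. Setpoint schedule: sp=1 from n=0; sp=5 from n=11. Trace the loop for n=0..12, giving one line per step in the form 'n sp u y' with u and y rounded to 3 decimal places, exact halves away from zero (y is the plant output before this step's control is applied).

0 1 2.250 0.000
1 1 -2.047 1.688
2 1 4.020 -0.523
3 1 -4.511 2.701
4 1 7.525 -1.762
5 1 -9.417 4.586
6 1 14.467 -4.311
7 1 -19.171 8.263
8 1 28.232 -9.420
9 1 -38.545 15.522
10 1 55.545 -19.595
11 5 -68.012 29.901
12 5 101.567 -33.068

(exact arithmetic carried between steps; '≈' marks a value shown rounded to 6 d.p. or computed from one; I and e_prev carry over from the previous line; the table rounds u and y to 3 d.p., halves away from zero)
n=0: y=0, sp=1, e=sp−y=1; I=1, D=e−e_prev=1; u=5/4·1+1/4·1+3/4·1=2.25; next y=3/5·0+3/4·2.25=1.6875
n=1: y=1.6875, sp=1, e=sp−y=-0.6875; I=0.3125, D=e−e_prev=-1.6875; u=5/4·(-0.6875)+1/4·0.3125+3/4·(-1.6875)=-2.046875; next y=3/5·1.6875+3/4·(-2.046875)≈-0.522656
n=2: y≈-0.522656, sp=1, e=sp−y≈1.522656; I≈1.835156, D=e−e_prev≈2.210156; u=5/4·1.522656+1/4·1.835156+3/4·2.210156≈4.019727; next y=3/5·(-0.522656)+3/4·4.019727≈2.701201
n=3: y≈2.701201, sp=1, e=sp−y≈-1.701201; I≈0.133955, D=e−e_prev≈-3.223857; u=5/4·(-1.701201)+1/4·0.133955+3/4·(-3.223857)≈-4.510906; next y=3/5·2.701201+3/4·(-4.510906)≈-1.762459
n=4: y≈-1.762459, sp=1, e=sp−y≈2.762459; I≈2.896414, D=e−e_prev≈4.463660; u=5/4·2.762459+1/4·2.896414+3/4·4.463660≈7.524922; next y=3/5·(-1.762459)+3/4·7.524922≈4.586216
n=5: y≈4.586216, sp=1, e=sp−y≈-3.586216; I≈-0.689802, D=e−e_prev≈-6.348675; u=5/4·(-3.586216)+1/4·(-0.689802)+3/4·(-6.348675)≈-9.416727; next y=3/5·4.586216+3/4·(-9.416727)≈-4.310815
n=6: y≈-4.310815, sp=1, e=sp−y≈5.310815; I≈4.621013, D=e−e_prev≈8.897031; u=5/4·5.310815+1/4·4.621013+3/4·8.897031≈14.466546; next y=3/5·(-4.310815)+3/4·14.466546≈8.263420
n=7: y≈8.263420, sp=1, e=sp−y≈-7.263420; I≈-2.642407, D=e−e_prev≈-12.574235; u=5/4·(-7.263420)+1/4·(-2.642407)+3/4·(-12.574235)≈-19.170554; next y=3/5·8.263420+3/4·(-19.170554)≈-9.419863
n=8: y≈-9.419863, sp=1, e=sp−y≈10.419863; I≈7.777456, D=e−e_prev≈17.683283; u=5/4·10.419863+1/4·7.777456+3/4·17.683283≈28.231655; next y=3/5·(-9.419863)+3/4·28.231655≈15.521824
n=9: y≈15.521824, sp=1, e=sp−y≈-14.521824; I≈-6.744368, D=e−e_prev≈-24.941687; u=5/4·(-14.521824)+1/4·(-6.744368)+3/4·(-24.941687)≈-38.544637; next y=3/5·15.521824+3/4·(-38.544637)≈-19.595383
n=10: y≈-19.595383, sp=1, e=sp−y≈20.595383; I≈13.851016, D=e−e_prev≈35.117207; u=5/4·20.595383+1/4·13.851016+3/4·35.117207≈55.544888; next y=3/5·(-19.595383)+3/4·55.544888≈29.901436
n=11: y≈29.901436, sp=5, e=sp−y≈-24.901436; I≈-11.050421, D=e−e_prev≈-45.496819; u=5/4·(-24.901436)+1/4·(-11.050421)+3/4·(-45.496819)≈-68.012015; next y=3/5·29.901436+3/4·(-68.012015)≈-33.068149
n=12: y≈-33.068149, sp=5, e=sp−y≈38.068149; I≈27.017729, D=e−e_prev≈62.969586; u=5/4·38.068149+1/4·27.017729+3/4·62.969586≈101.566808; next y=3/5·(-33.068149)+3/4·101.566808≈56.334216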